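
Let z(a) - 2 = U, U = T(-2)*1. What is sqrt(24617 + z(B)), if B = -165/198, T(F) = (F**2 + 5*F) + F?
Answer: sqrt(24611) ≈ 156.88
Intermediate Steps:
T(F) = F**2 + 6*F
B = -5/6 (B = -165*1/198 = -5/6 ≈ -0.83333)
U = -8 (U = -2*(6 - 2)*1 = -2*4*1 = -8*1 = -8)
z(a) = -6 (z(a) = 2 - 8 = -6)
sqrt(24617 + z(B)) = sqrt(24617 - 6) = sqrt(24611)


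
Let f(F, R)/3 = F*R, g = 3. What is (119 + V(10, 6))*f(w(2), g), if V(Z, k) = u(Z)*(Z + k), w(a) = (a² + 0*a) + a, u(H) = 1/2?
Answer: 6858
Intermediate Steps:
u(H) = ½
w(a) = a + a² (w(a) = (a² + 0) + a = a² + a = a + a²)
f(F, R) = 3*F*R (f(F, R) = 3*(F*R) = 3*F*R)
V(Z, k) = Z/2 + k/2 (V(Z, k) = (Z + k)/2 = Z/2 + k/2)
(119 + V(10, 6))*f(w(2), g) = (119 + ((½)*10 + (½)*6))*(3*(2*(1 + 2))*3) = (119 + (5 + 3))*(3*(2*3)*3) = (119 + 8)*(3*6*3) = 127*54 = 6858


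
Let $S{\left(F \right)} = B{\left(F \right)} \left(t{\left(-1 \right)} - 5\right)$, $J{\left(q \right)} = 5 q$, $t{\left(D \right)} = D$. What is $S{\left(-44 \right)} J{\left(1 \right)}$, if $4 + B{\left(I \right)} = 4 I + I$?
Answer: $6720$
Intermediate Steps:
$B{\left(I \right)} = -4 + 5 I$ ($B{\left(I \right)} = -4 + \left(4 I + I\right) = -4 + 5 I$)
$S{\left(F \right)} = 24 - 30 F$ ($S{\left(F \right)} = \left(-4 + 5 F\right) \left(-1 - 5\right) = \left(-4 + 5 F\right) \left(-6\right) = 24 - 30 F$)
$S{\left(-44 \right)} J{\left(1 \right)} = \left(24 - -1320\right) 5 \cdot 1 = \left(24 + 1320\right) 5 = 1344 \cdot 5 = 6720$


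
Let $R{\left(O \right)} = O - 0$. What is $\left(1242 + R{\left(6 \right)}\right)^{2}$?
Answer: $1557504$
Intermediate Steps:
$R{\left(O \right)} = O$ ($R{\left(O \right)} = O + 0 = O$)
$\left(1242 + R{\left(6 \right)}\right)^{2} = \left(1242 + 6\right)^{2} = 1248^{2} = 1557504$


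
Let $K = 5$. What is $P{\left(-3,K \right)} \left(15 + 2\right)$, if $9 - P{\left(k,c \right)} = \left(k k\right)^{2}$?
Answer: $-1224$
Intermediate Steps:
$P{\left(k,c \right)} = 9 - k^{4}$ ($P{\left(k,c \right)} = 9 - \left(k k\right)^{2} = 9 - \left(k^{2}\right)^{2} = 9 - k^{4}$)
$P{\left(-3,K \right)} \left(15 + 2\right) = \left(9 - \left(-3\right)^{4}\right) \left(15 + 2\right) = \left(9 - 81\right) 17 = \left(-72\right) 17 = -1224$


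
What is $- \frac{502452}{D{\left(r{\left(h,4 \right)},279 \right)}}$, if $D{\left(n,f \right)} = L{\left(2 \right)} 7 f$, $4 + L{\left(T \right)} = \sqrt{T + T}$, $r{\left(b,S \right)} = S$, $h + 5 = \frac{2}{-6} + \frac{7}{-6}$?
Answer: $\frac{27914}{217} \approx 128.64$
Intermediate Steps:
$h = - \frac{13}{2}$ ($h = -5 + \left(\frac{2}{-6} + \frac{7}{-6}\right) = -5 + \left(2 \left(- \frac{1}{6}\right) + 7 \left(- \frac{1}{6}\right)\right) = -5 - \frac{3}{2} = - \frac{13}{2} \approx -6.5$)
$L{\left(T \right)} = -4 + \sqrt{2} \sqrt{T}$ ($L{\left(T \right)} = -4 + \sqrt{T + T} = -4 + \sqrt{2 T} = -4 + \sqrt{2} \sqrt{T}$)
$D{\left(n,f \right)} = - 14 f$ ($D{\left(n,f \right)} = \left(-4 + \sqrt{2} \sqrt{2}\right) 7 f = \left(-4 + 2\right) 7 f = \left(-2\right) 7 f = - 14 f$)
$- \frac{502452}{D{\left(r{\left(h,4 \right)},279 \right)}} = - \frac{502452}{\left(-14\right) 279} = - \frac{502452}{-3906} = \left(-502452\right) \left(- \frac{1}{3906}\right) = \frac{27914}{217}$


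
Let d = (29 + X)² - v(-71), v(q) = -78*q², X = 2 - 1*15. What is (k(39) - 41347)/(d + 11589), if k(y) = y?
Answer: -41308/405043 ≈ -0.10198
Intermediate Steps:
X = -13 (X = 2 - 15 = -13)
d = 393454 (d = (29 - 13)² - (-78)*(-71)² = 16² - (-78)*5041 = 256 - 1*(-393198) = 256 + 393198 = 393454)
(k(39) - 41347)/(d + 11589) = (39 - 41347)/(393454 + 11589) = -41308/405043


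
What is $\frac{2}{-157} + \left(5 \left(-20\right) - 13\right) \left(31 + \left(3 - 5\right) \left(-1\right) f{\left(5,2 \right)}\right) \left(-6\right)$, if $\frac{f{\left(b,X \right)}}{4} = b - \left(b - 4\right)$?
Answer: $\frac{6706096}{157} \approx 42714.0$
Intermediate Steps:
$f{\left(b,X \right)} = 16$ ($f{\left(b,X \right)} = 4 \left(b - \left(b - 4\right)\right) = 4 \left(b - \left(-4 + b\right)\right) = 4 \cdot 4 = 16$)
$\frac{2}{-157} + \left(5 \left(-20\right) - 13\right) \left(31 + \left(3 - 5\right) \left(-1\right) f{\left(5,2 \right)}\right) \left(-6\right) = \frac{2}{-157} + \left(5 \left(-20\right) - 13\right) \left(31 + \left(3 - 5\right) \left(-1\right) 16\right) \left(-6\right) = 2 \left(- \frac{1}{157}\right) + \left(-100 - 13\right) \left(31 + \left(-2\right) \left(-1\right) 16\right) \left(-6\right) = - \frac{2}{157} + - 113 \left(31 + 2 \cdot 16\right) \left(-6\right) = - \frac{2}{157} + - 113 \left(31 + 32\right) \left(-6\right) = - \frac{2}{157} + \left(-113\right) 63 \left(-6\right) = - \frac{2}{157} - -42714 = - \frac{2}{157} + 42714 = \frac{6706096}{157}$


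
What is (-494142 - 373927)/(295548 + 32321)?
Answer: -868069/327869 ≈ -2.6476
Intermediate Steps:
(-494142 - 373927)/(295548 + 32321) = -868069/327869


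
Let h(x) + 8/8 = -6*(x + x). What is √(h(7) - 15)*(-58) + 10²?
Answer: 100 - 580*I ≈ 100.0 - 580.0*I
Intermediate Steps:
h(x) = -1 - 12*x (h(x) = -1 - 6*(x + x) = -1 - 12*x)
√(h(7) - 15)*(-58) + 10² = √((-1 - 12*7) - 15)*(-58) + 10² = √((-1 - 84) - 15)*(-58) + 100 = √(-85 - 15)*(-58) + 100 = √(-100)*(-58) + 100 = (10*I)*(-58) + 100 = -580*I + 100 = 100 - 580*I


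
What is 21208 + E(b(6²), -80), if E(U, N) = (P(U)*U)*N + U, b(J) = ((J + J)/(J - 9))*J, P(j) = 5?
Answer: -17096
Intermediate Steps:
b(J) = 2*J²/(-9 + J) (b(J) = ((2*J)/(-9 + J))*J = (2*J/(-9 + J))*J = 2*J²/(-9 + J))
E(U, N) = U + 5*N*U (E(U, N) = (5*U)*N + U = 5*N*U + U = U + 5*N*U)
21208 + E(b(6²), -80) = 21208 + (2*(6²)²/(-9 + 6²))*(1 + 5*(-80)) = 21208 + (2*36²/(-9 + 36))*(1 - 400) = 21208 + (2*1296/27)*(-399) = 21208 + (2*1296*(1/27))*(-399) = 21208 + 96*(-399) = 21208 - 38304 = -17096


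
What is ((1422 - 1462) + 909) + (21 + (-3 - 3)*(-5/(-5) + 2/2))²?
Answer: 950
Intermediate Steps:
((1422 - 1462) + 909) + (21 + (-3 - 3)*(-5/(-5) + 2/2))² = (-40 + 909) + (21 - 6*(-5*(-⅕) + 2*(½)))² = 869 + (21 - 6*(1 + 1))² = 869 + (21 - 6*2)² = 869 + (21 - 12)² = 869 + 9² = 869 + 81 = 950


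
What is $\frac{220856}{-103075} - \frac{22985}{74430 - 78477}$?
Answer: $\frac{77651297}{21954975} \approx 3.5368$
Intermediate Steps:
$\frac{220856}{-103075} - \frac{22985}{74430 - 78477} = 220856 \left(- \frac{1}{103075}\right) - \frac{22985}{74430 - 78477} = - \frac{11624}{5425} - \frac{22985}{-4047} = - \frac{11624}{5425} - - \frac{22985}{4047} = - \frac{11624}{5425} + \frac{22985}{4047} = \frac{77651297}{21954975}$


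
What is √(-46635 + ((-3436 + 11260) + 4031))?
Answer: 2*I*√8695 ≈ 186.49*I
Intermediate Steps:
√(-46635 + ((-3436 + 11260) + 4031)) = √(-46635 + (7824 + 4031)) = √(-46635 + 11855) = √(-34780) = 2*I*√8695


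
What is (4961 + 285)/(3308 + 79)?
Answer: 5246/3387 ≈ 1.5489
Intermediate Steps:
(4961 + 285)/(3308 + 79) = 5246/3387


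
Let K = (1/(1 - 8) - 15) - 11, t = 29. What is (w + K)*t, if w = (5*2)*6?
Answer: 6873/7 ≈ 981.86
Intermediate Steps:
w = 60 (w = 10*6 = 60)
K = -183/7 (K = (1/(-7) - 15) - 11 = (-1/7 - 15) - 11 = -106/7 - 11 = -183/7 ≈ -26.143)
(w + K)*t = (60 - 183/7)*29 = (237/7)*29 = 6873/7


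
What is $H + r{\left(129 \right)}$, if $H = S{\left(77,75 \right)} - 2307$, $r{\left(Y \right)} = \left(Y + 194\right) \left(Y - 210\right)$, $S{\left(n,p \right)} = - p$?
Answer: $-28545$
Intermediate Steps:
$r{\left(Y \right)} = \left(-210 + Y\right) \left(194 + Y\right)$ ($r{\left(Y \right)} = \left(194 + Y\right) \left(-210 + Y\right) = \left(-210 + Y\right) \left(194 + Y\right)$)
$H = -2382$ ($H = \left(-1\right) 75 - 2307 = -75 - 2307 = -2382$)
$H + r{\left(129 \right)} = -2382 - \left(42804 - 16641\right) = -2382 - 26163 = -28545$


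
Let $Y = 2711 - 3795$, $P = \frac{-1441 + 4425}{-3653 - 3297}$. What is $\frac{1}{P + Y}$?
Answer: $- \frac{3475}{3768392} \approx -0.00092214$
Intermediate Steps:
$P = - \frac{1492}{3475}$ ($P = \frac{2984}{-6950} = 2984 \left(- \frac{1}{6950}\right) = - \frac{1492}{3475} \approx -0.42935$)
$Y = -1084$
$\frac{1}{P + Y} = \frac{1}{- \frac{1492}{3475} - 1084} = \frac{1}{- \frac{3768392}{3475}} = - \frac{3475}{3768392}$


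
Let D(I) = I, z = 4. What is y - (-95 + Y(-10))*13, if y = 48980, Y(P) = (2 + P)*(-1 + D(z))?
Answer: 50527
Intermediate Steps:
Y(P) = 6 + 3*P (Y(P) = (2 + P)*(-1 + 4) = (2 + P)*3 = 6 + 3*P)
y - (-95 + Y(-10))*13 = 48980 - (-95 + (6 + 3*(-10)))*13 = 48980 - (-95 + (6 - 30))*13 = 48980 - (-95 - 24)*13 = 48980 - (-119)*13 = 48980 - 1*(-1547) = 48980 + 1547 = 50527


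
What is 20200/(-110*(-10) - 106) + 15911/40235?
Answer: 414281267/19996795 ≈ 20.717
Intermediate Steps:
20200/(-110*(-10) - 106) + 15911/40235 = 20200/(1100 - 106) + 15911*(1/40235) = 20200/994 + 15911/40235 = 20200*(1/994) + 15911/40235 = 10100/497 + 15911/40235 = 414281267/19996795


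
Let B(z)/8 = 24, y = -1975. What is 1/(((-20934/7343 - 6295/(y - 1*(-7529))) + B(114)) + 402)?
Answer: 40783022/24062623447 ≈ 0.0016949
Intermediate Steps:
B(z) = 192 (B(z) = 8*24 = 192)
1/(((-20934/7343 - 6295/(y - 1*(-7529))) + B(114)) + 402) = 1/(((-20934/7343 - 6295/(-1975 - 1*(-7529))) + 192) + 402) = 1/(((-20934*1/7343 - 6295/(-1975 + 7529)) + 192) + 402) = 1/(((-20934/7343 - 6295/5554) + 192) + 402) = 1/((-162491621/40783022 + 192) + 402) = 1/(7667848603/40783022 + 402) = 1/(24062623447/40783022) = 40783022/24062623447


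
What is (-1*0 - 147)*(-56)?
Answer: 8232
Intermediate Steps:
(-1*0 - 147)*(-56) = (0 - 147)*(-56) = -147*(-56) = 8232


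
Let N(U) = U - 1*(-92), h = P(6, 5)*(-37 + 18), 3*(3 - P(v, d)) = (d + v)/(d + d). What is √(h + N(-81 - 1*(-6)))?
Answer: I*√29730/30 ≈ 5.7475*I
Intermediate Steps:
P(v, d) = 3 - (d + v)/(6*d) (P(v, d) = 3 - (d + v)/(3*(d + d)) = 3 - (d + v)/(3*(2*d)) = 3 - (d + v)*1/(2*d)/3 = 3 - (d + v)/(6*d))
h = -1501/30 (h = ((⅙)*(-1*6 + 17*5)/5)*(-37 + 18) = ((⅙)*(⅕)*(-6 + 85))*(-19) = ((⅙)*(⅕)*79)*(-19) = (79/30)*(-19) = -1501/30 ≈ -50.033)
N(U) = 92 + U (N(U) = U + 92 = 92 + U)
√(h + N(-81 - 1*(-6))) = √(-1501/30 + (92 + (-81 - 1*(-6)))) = √(-1501/30 + (92 + (-81 + 6))) = √(-1501/30 + (92 - 75)) = √(-1501/30 + 17) = √(-991/30) = I*√29730/30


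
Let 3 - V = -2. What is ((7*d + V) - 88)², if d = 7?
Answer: 1156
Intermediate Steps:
V = 5 (V = 3 - 1*(-2) = 3 + 2 = 5)
((7*d + V) - 88)² = ((7*7 + 5) - 88)² = ((49 + 5) - 88)² = (54 - 88)² = (-34)² = 1156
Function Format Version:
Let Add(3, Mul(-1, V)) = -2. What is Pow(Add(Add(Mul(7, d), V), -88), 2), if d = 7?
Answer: 1156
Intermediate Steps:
V = 5 (V = Add(3, Mul(-1, -2)) = Add(3, 2) = 5)
Pow(Add(Add(Mul(7, d), V), -88), 2) = Pow(Add(Add(Mul(7, 7), 5), -88), 2) = Pow(Add(Add(49, 5), -88), 2) = Pow(Add(54, -88), 2) = Pow(-34, 2) = 1156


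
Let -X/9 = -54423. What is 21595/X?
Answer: 21595/489807 ≈ 0.044089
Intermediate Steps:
X = 489807 (X = -9*(-54423) = 489807)
21595/X = 21595/489807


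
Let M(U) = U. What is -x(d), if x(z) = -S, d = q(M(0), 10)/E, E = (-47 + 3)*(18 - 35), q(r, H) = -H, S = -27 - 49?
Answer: -76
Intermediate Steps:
S = -76
E = 748 (E = -44*(-17) = 748)
d = -5/374 (d = -1*10/748 = -10*1/748 = -5/374 ≈ -0.013369)
x(z) = 76 (x(z) = -1*(-76) = 76)
-x(d) = -1*76 = -76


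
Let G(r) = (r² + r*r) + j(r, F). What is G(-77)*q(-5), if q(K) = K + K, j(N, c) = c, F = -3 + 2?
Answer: -118570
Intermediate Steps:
F = -1
q(K) = 2*K
G(r) = -1 + 2*r² (G(r) = (r² + r*r) - 1 = (r² + r²) - 1 = 2*r² - 1 = -1 + 2*r²)
G(-77)*q(-5) = (-1 + 2*(-77)²)*(2*(-5)) = (-1 + 2*5929)*(-10) = (-1 + 11858)*(-10) = 11857*(-10) = -118570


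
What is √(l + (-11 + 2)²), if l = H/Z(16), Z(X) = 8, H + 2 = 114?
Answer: √95 ≈ 9.7468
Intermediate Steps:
H = 112 (H = -2 + 114 = 112)
l = 14 (l = 112/8 = 112*(⅛) = 14)
√(l + (-11 + 2)²) = √(14 + (-11 + 2)²) = √(14 + (-9)²) = √(14 + 81) = √95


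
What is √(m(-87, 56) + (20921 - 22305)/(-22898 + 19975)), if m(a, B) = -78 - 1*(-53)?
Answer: I*√209552793/2923 ≈ 4.9524*I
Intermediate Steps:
m(a, B) = -25 (m(a, B) = -78 + 53 = -25)
√(m(-87, 56) + (20921 - 22305)/(-22898 + 19975)) = √(-25 + (20921 - 22305)/(-22898 + 19975)) = √(-25 - 1384/(-2923)) = √(-25 - 1384*(-1/2923)) = √(-25 + 1384/2923) = √(-71691/2923) = I*√209552793/2923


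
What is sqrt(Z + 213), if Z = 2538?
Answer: sqrt(2751) ≈ 52.450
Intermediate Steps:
sqrt(Z + 213) = sqrt(2538 + 213) = sqrt(2751)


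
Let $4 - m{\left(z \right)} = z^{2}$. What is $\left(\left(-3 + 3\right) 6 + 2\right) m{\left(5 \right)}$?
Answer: $-42$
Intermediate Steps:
$m{\left(z \right)} = 4 - z^{2}$
$\left(\left(-3 + 3\right) 6 + 2\right) m{\left(5 \right)} = \left(\left(-3 + 3\right) 6 + 2\right) \left(4 - 5^{2}\right) = \left(0 \cdot 6 + 2\right) \left(4 - 25\right) = \left(0 + 2\right) \left(4 - 25\right) = 2 \left(-21\right) = -42$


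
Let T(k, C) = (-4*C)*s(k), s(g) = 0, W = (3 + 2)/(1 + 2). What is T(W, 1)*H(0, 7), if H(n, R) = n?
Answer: 0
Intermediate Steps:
W = 5/3 ≈ 1.6667
T(k, C) = 0 (T(k, C) = -4*C*0 = 0)
T(W, 1)*H(0, 7) = 0*0 = 0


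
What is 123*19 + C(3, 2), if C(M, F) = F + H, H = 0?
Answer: 2339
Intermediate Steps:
C(M, F) = F (C(M, F) = F + 0 = F)
123*19 + C(3, 2) = 123*19 + 2 = 2337 + 2 = 2339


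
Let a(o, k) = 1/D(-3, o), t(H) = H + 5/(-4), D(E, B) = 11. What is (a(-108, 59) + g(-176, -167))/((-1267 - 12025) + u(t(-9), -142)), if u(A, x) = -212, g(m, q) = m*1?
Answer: 1935/148544 ≈ 0.013026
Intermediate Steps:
g(m, q) = m
t(H) = -5/4 + H (t(H) = H + 5*(-¼) = H - 5/4 = -5/4 + H)
a(o, k) = 1/11
(a(-108, 59) + g(-176, -167))/((-1267 - 12025) + u(t(-9), -142)) = (1/11 - 176)/((-1267 - 12025) - 212) = -1935/(11*(-13292 - 212)) = -1935/11/(-13504) = -1935/11*(-1/13504) = 1935/148544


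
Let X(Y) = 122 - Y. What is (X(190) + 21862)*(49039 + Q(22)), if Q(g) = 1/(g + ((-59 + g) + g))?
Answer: 7481313556/7 ≈ 1.0688e+9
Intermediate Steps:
Q(g) = 1/(-59 + 3*g) (Q(g) = 1/(g + (-59 + 2*g)) = 1/(-59 + 3*g))
(X(190) + 21862)*(49039 + Q(22)) = ((122 - 1*190) + 21862)*(49039 + 1/(-59 + 3*22)) = ((122 - 190) + 21862)*(49039 + 1/(-59 + 66)) = (-68 + 21862)*(49039 + 1/7) = 21794*(49039 + 1/7) = 21794*(343274/7) = 7481313556/7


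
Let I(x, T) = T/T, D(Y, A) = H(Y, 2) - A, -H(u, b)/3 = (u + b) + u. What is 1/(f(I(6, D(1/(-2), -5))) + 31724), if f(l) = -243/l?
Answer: 1/31481 ≈ 3.1765e-5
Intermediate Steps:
H(u, b) = -6*u - 3*b (H(u, b) = -3*((u + b) + u) = -3*((b + u) + u) = -3*(b + 2*u) = -6*u - 3*b)
D(Y, A) = -6 - A - 6*Y (D(Y, A) = (-6*Y - 3*2) - A = (-6*Y - 6) - A = (-6 - 6*Y) - A = -6 - A - 6*Y)
I(x, T) = 1
1/(f(I(6, D(1/(-2), -5))) + 31724) = 1/(-243/1 + 31724) = 1/(-243*1 + 31724) = 1/(-243 + 31724) = 1/31481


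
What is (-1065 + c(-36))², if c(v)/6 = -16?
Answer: 1347921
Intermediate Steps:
c(v) = -96 (c(v) = 6*(-16) = -96)
(-1065 + c(-36))² = (-1065 - 96)² = (-1161)² = 1347921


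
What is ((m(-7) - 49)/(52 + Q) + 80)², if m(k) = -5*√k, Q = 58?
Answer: 38289913/6050 - 8751*I*√7/1210 ≈ 6328.9 - 19.135*I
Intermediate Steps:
((m(-7) - 49)/(52 + Q) + 80)² = ((-5*I*√7 - 49)/(52 + 58) + 80)² = ((-5*I*√7 - 49)/110 + 80)² = ((-5*I*√7 - 49)*(1/110) + 80)² = ((-49 - 5*I*√7)*(1/110) + 80)² = ((-49/110 - I*√7/22) + 80)² = (8751/110 - I*√7/22)²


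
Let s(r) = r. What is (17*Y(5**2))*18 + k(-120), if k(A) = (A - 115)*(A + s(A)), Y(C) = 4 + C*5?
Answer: 95874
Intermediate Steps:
Y(C) = 4 + 5*C
k(A) = 2*A*(-115 + A) (k(A) = (A - 115)*(A + A) = (-115 + A)*(2*A) = 2*A*(-115 + A))
(17*Y(5**2))*18 + k(-120) = (17*(4 + 5*5**2))*18 + 2*(-120)*(-115 - 120) = (17*(4 + 5*25))*18 + 2*(-120)*(-235) = (17*(4 + 125))*18 + 56400 = (17*129)*18 + 56400 = 2193*18 + 56400 = 39474 + 56400 = 95874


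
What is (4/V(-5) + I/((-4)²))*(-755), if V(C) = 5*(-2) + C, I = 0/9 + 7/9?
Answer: 23707/144 ≈ 164.63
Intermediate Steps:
I = 7/9 (I = 0*(⅑) + 7*(⅑) = 0 + 7/9 = 7/9 ≈ 0.77778)
V(C) = -10 + C
(4/V(-5) + I/((-4)²))*(-755) = (4/(-10 - 5) + 7/(9*((-4)²)))*(-755) = (4/(-15) + (7/9)/16)*(-755) = (4*(-1/15) + (7/9)*(1/16))*(-755) = (-4/15 + 7/144)*(-755) = -157/720*(-755) = 23707/144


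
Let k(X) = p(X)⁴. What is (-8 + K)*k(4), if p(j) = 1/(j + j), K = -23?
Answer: -31/4096 ≈ -0.0075684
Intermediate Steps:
p(j) = 1/(2*j)
k(X) = 1/(16*X⁴) (k(X) = (1/(2*X))⁴ = 1/(16*X⁴))
(-8 + K)*k(4) = (-8 - 23)*((1/16)/4⁴) = -31/(16*256) = -31*1/4096 = -31/4096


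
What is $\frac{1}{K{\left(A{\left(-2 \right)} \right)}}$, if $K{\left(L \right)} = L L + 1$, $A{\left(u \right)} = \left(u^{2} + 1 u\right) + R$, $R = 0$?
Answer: $\frac{1}{5} \approx 0.2$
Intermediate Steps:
$A{\left(u \right)} = u + u^{2}$ ($A{\left(u \right)} = \left(u^{2} + 1 u\right) + 0 = \left(u^{2} + u\right) + 0 = \left(u + u^{2}\right) + 0 = u + u^{2}$)
$K{\left(L \right)} = 1 + L^{2}$ ($K{\left(L \right)} = L^{2} + 1 = 1 + L^{2}$)
$\frac{1}{K{\left(A{\left(-2 \right)} \right)}} = \frac{1}{1 + \left(- 2 \left(1 - 2\right)\right)^{2}} = \frac{1}{1 + \left(\left(-2\right) \left(-1\right)\right)^{2}} = \frac{1}{1 + 2^{2}} = \frac{1}{1 + 4} = \frac{1}{5}$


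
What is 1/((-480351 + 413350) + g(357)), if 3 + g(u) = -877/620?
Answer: -620/41543357 ≈ -1.4924e-5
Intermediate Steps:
g(u) = -2737/620 (g(u) = -3 - 877/620 = -2737/620)
1/((-480351 + 413350) + g(357)) = 1/((-480351 + 413350) - 2737/620) = 1/(-67001 - 2737/620) = 1/(-41543357/620) = -620/41543357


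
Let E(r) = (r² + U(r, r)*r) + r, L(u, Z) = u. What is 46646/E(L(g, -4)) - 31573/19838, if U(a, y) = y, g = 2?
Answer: 462523809/99190 ≈ 4663.0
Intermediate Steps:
E(r) = r + 2*r² (E(r) = (r² + r*r) + r = (r² + r²) + r = 2*r² + r = r + 2*r²)
46646/E(L(g, -4)) - 31573/19838 = 46646/((2*(1 + 2*2))) - 31573/19838 = 46646/((2*(1 + 4))) - 31573*1/19838 = 46646/((2*5)) - 31573/19838 = 46646/10 - 31573/19838 = 46646*(⅒) - 31573/19838 = 23323/5 - 31573/19838 = 462523809/99190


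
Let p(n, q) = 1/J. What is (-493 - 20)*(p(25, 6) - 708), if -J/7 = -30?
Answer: 25424109/70 ≈ 3.6320e+5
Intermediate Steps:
J = 210 (J = -7*(-30) = 210)
p(n, q) = 1/210
(-493 - 20)*(p(25, 6) - 708) = (-493 - 20)*(1/210 - 708) = -513*(-148679/210) = 25424109/70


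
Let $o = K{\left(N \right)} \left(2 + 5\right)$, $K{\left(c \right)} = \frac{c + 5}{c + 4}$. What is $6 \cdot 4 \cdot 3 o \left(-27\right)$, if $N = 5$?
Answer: $-15120$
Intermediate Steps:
$K{\left(c \right)} = \frac{5 + c}{4 + c}$
$o = \frac{70}{9}$ ($o = \frac{5 + 5}{4 + 5} \left(2 + 5\right) = \frac{1}{9} \cdot 10 \cdot 7 = \frac{10}{9} \cdot 7 = \frac{70}{9} \approx 7.7778$)
$6 \cdot 4 \cdot 3 o \left(-27\right) = 6 \cdot 4 \cdot 3 \cdot \frac{70}{9} \left(-27\right) = 24 \cdot 3 \cdot \frac{70}{9} \left(-27\right) = 72 \cdot \frac{70}{9} \left(-27\right) = 560 \left(-27\right) = -15120$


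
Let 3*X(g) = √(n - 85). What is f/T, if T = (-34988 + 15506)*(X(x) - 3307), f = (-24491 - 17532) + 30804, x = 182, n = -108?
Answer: -111303699/639181262396 - 11219*I*√193/639181262396 ≈ -0.00017413 - 2.4384e-7*I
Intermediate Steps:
f = -11219 (f = -42023 + 30804 = -11219)
X(g) = I*√193/3 (X(g) = √(-108 - 85)/3 = √(-193)/3 = (I*√193)/3 = I*√193/3)
T = 64426974 - 6494*I*√193 (T = (-34988 + 15506)*(I*√193/3 - 3307) = -19482*(-3307 + I*√193/3) = 64426974 - 6494*I*√193 ≈ 6.4427e+7 - 90218.0*I)
f/T = -11219/(64426974 - 6494*I*√193)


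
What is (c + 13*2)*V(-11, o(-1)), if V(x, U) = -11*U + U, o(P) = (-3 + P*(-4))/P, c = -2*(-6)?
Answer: 380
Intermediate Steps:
c = 12
o(P) = (-3 - 4*P)/P
V(x, U) = -10*U
(c + 13*2)*V(-11, o(-1)) = (12 + 13*2)*(-10*(-4 - 3/(-1))) = (12 + 26)*(-10*(-4 - 3*(-1))) = 38*(-10*(-4 + 3)) = 38*(-10*(-1)) = 38*10 = 380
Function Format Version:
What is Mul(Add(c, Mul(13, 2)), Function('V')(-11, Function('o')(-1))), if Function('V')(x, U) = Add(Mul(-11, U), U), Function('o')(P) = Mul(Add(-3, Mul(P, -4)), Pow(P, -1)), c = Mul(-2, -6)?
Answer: 380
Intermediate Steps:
c = 12
Function('o')(P) = Mul(Pow(P, -1), Add(-3, Mul(-4, P))) (Function('o')(P) = Mul(Add(-3, Mul(-4, P)), Pow(P, -1)) = Mul(Pow(P, -1), Add(-3, Mul(-4, P))))
Function('V')(x, U) = Mul(-10, U)
Mul(Add(c, Mul(13, 2)), Function('V')(-11, Function('o')(-1))) = Mul(Add(12, Mul(13, 2)), Mul(-10, Add(-4, Mul(-3, Pow(-1, -1))))) = Mul(Add(12, 26), Mul(-10, Add(-4, Mul(-3, -1)))) = Mul(38, Mul(-10, Add(-4, 3))) = Mul(38, Mul(-10, -1)) = Mul(38, 10) = 380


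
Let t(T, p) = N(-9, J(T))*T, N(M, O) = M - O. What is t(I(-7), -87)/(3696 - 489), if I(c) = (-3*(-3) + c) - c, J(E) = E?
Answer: -54/1069 ≈ -0.050515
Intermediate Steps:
I(c) = 9 (I(c) = (9 + c) - c = 9)
t(T, p) = T*(-9 - T) (t(T, p) = (-9 - T)*T = T*(-9 - T))
t(I(-7), -87)/(3696 - 489) = (-1*9*(9 + 9))/(3696 - 489) = -1*9*18/3207 = -162*1/3207 = -54/1069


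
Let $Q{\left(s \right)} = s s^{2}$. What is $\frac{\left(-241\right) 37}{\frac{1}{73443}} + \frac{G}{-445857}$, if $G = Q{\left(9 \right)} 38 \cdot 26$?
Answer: $- \frac{97329280100073}{148619} \approx -6.5489 \cdot 10^{8}$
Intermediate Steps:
$Q{\left(s \right)} = s^{3}$
$G = 720252$ ($G = 9^{3} \cdot 38 \cdot 26 = 729 \cdot 38 \cdot 26 = 27702 \cdot 26 = 720252$)
$\frac{\left(-241\right) 37}{\frac{1}{73443}} + \frac{G}{-445857} = \frac{\left(-241\right) 37}{\frac{1}{73443}} + \frac{720252}{-445857} = - 8917 \frac{1}{\frac{1}{73443}} + 720252 \left(- \frac{1}{445857}\right) = \left(-8917\right) 73443 - \frac{240084}{148619} = -654891231 - \frac{240084}{148619} = - \frac{97329280100073}{148619}$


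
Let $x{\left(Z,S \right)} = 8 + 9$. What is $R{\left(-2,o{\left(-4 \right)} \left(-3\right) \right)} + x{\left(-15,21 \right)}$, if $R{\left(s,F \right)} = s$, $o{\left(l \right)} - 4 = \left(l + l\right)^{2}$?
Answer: $15$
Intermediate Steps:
$o{\left(l \right)} = 4 + 4 l^{2}$ ($o{\left(l \right)} = 4 + \left(l + l\right)^{2} = 4 + \left(2 l\right)^{2} = 4 + 4 l^{2}$)
$x{\left(Z,S \right)} = 17$
$R{\left(-2,o{\left(-4 \right)} \left(-3\right) \right)} + x{\left(-15,21 \right)} = -2 + 17 = 15$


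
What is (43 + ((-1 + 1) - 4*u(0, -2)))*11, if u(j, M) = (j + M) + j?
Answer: 561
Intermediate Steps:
u(j, M) = M + 2*j (u(j, M) = (M + j) + j = M + 2*j)
(43 + ((-1 + 1) - 4*u(0, -2)))*11 = (43 + ((-1 + 1) - 4*(-2 + 2*0)))*11 = (43 + (0 - 4*(-2 + 0)))*11 = (43 + (0 - 4*(-2)))*11 = (43 + (0 + 8))*11 = (43 + 8)*11 = 51*11 = 561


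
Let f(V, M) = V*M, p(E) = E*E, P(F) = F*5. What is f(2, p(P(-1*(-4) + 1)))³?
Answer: 1953125000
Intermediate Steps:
P(F) = 5*F
p(E) = E²
f(V, M) = M*V
f(2, p(P(-1*(-4) + 1)))³ = ((5*(-1*(-4) + 1))²*2)³ = ((5*(4 + 1))²*2)³ = ((5*5)²*2)³ = (25²*2)³ = (625*2)³ = 1250³ = 1953125000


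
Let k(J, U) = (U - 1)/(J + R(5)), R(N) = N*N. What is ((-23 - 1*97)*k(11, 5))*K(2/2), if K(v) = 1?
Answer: -40/3 ≈ -13.333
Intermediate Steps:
R(N) = N²
k(J, U) = (-1 + U)/(25 + J) (k(J, U) = (U - 1)/(J + 5²) = (-1 + U)/(J + 25) = (-1 + U)/(25 + J))
((-23 - 1*97)*k(11, 5))*K(2/2) = ((-23 - 1*97)*((-1 + 5)/(25 + 11)))*1 = ((-23 - 97)*(4/36))*1 = -10*4/3*1 = -120*⅑*1 = -40/3*1 = -40/3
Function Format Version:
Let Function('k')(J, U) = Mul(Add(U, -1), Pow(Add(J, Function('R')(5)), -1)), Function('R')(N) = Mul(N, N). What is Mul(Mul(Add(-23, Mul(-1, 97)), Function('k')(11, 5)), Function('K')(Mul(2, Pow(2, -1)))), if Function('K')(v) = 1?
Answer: Rational(-40, 3) ≈ -13.333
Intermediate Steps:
Function('R')(N) = Pow(N, 2)
Function('k')(J, U) = Mul(Pow(Add(25, J), -1), Add(-1, U)) (Function('k')(J, U) = Mul(Add(U, -1), Pow(Add(J, Pow(5, 2)), -1)) = Mul(Add(-1, U), Pow(Add(J, 25), -1)) = Mul(Add(-1, U), Pow(Add(25, J), -1)) = Mul(Pow(Add(25, J), -1), Add(-1, U)))
Mul(Mul(Add(-23, Mul(-1, 97)), Function('k')(11, 5)), Function('K')(Mul(2, Pow(2, -1)))) = Mul(Mul(Add(-23, Mul(-1, 97)), Mul(Pow(Add(25, 11), -1), Add(-1, 5))), 1) = Mul(Mul(Add(-23, -97), Mul(Pow(36, -1), 4)), 1) = Mul(Mul(-120, Mul(Rational(1, 36), 4)), 1) = Mul(Mul(-120, Rational(1, 9)), 1) = Mul(Rational(-40, 3), 1) = Rational(-40, 3)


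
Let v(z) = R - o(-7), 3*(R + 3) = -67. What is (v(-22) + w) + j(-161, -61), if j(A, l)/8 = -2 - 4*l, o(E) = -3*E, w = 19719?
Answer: 64826/3 ≈ 21609.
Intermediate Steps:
R = -76/3 (R = -3 + (1/3)*(-67) = -3 - 67/3 = -76/3 ≈ -25.333)
j(A, l) = -16 - 32*l (j(A, l) = 8*(-2 - 4*l) = -16 - 32*l)
v(z) = -139/3 (v(z) = -76/3 - (-3)*(-7) = -76/3 - 1*21 = -76/3 - 21 = -139/3)
(v(-22) + w) + j(-161, -61) = (-139/3 + 19719) + (-16 - 32*(-61)) = 59018/3 + (-16 + 1952) = 59018/3 + 1936 = 64826/3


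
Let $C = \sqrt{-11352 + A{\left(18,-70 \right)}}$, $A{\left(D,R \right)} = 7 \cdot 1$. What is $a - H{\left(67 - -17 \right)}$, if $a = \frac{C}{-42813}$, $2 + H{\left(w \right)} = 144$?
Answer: $-142 - \frac{i \sqrt{11345}}{42813} \approx -142.0 - 0.0024879 i$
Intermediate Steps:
$A{\left(D,R \right)} = 7$
$H{\left(w \right)} = 142$ ($H{\left(w \right)} = -2 + 144 = 142$)
$C = i \sqrt{11345}$ ($C = \sqrt{-11352 + 7} = \sqrt{-11345} = i \sqrt{11345} \approx 106.51 i$)
$a = - \frac{i \sqrt{11345}}{42813}$ ($a = \frac{i \sqrt{11345}}{-42813} = i \sqrt{11345} \left(- \frac{1}{42813}\right) = - \frac{i \sqrt{11345}}{42813} \approx - 0.0024879 i$)
$a - H{\left(67 - -17 \right)} = - \frac{i \sqrt{11345}}{42813} - 142 = -142 - \frac{i \sqrt{11345}}{42813}$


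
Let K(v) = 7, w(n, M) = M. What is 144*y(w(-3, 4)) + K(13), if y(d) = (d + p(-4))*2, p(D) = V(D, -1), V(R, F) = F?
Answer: 871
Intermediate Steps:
p(D) = -1
y(d) = -2 + 2*d (y(d) = (d - 1)*2 = (-1 + d)*2 = -2 + 2*d)
144*y(w(-3, 4)) + K(13) = 144*(-2 + 2*4) + 7 = 144*(-2 + 8) + 7 = 144*6 + 7 = 864 + 7 = 871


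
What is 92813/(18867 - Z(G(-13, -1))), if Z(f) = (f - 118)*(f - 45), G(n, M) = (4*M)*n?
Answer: 92813/19329 ≈ 4.8018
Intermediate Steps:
G(n, M) = 4*M*n
Z(f) = (-118 + f)*(-45 + f)
92813/(18867 - Z(G(-13, -1))) = 92813/(18867 - (5310 + (4*(-1)*(-13))² - 652*(-1)*(-13))) = 92813/(18867 - (5310 + 52² - 163*52)) = 92813/(18867 - (5310 + 2704 - 8476)) = 92813/(18867 - 1*(-462)) = 92813/(18867 + 462) = 92813/19329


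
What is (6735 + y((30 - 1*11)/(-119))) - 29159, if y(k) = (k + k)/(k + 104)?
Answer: -277093406/12357 ≈ -22424.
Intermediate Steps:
y(k) = 2*k/(104 + k) (y(k) = (2*k)/(104 + k) = 2*k/(104 + k))
(6735 + y((30 - 1*11)/(-119))) - 29159 = (6735 + 2*((30 - 1*11)/(-119))/(104 + (30 - 1*11)/(-119))) - 29159 = (6735 + 2*((30 - 11)*(-1/119))/(104 + (30 - 11)*(-1/119))) - 29159 = (6735 + 2*(19*(-1/119))/(104 + 19*(-1/119))) - 29159 = (6735 + 2*(-19/119)/(104 - 19/119)) - 29159 = (6735 + 2*(-19/119)/(12357/119)) - 29159 = (6735 + 2*(-19/119)*(119/12357)) - 29159 = (6735 - 38/12357) - 29159 = 83224357/12357 - 29159 = -277093406/12357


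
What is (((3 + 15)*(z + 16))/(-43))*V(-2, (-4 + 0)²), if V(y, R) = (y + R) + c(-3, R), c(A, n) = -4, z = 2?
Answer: -3240/43 ≈ -75.349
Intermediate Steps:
V(y, R) = -4 + R + y (V(y, R) = (y + R) - 4 = (R + y) - 4 = -4 + R + y)
(((3 + 15)*(z + 16))/(-43))*V(-2, (-4 + 0)²) = (((3 + 15)*(2 + 16))/(-43))*(-4 + (-4 + 0)² - 2) = ((18*18)*(-1/43))*(-4 + (-4)² - 2) = (324*(-1/43))*(-4 + 16 - 2) = -324/43*10 = -3240/43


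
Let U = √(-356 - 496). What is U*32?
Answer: 64*I*√213 ≈ 934.05*I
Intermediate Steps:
U = 2*I*√213 (U = √(-852) = 2*I*√213 ≈ 29.189*I)
U*32 = (2*I*√213)*32 = 64*I*√213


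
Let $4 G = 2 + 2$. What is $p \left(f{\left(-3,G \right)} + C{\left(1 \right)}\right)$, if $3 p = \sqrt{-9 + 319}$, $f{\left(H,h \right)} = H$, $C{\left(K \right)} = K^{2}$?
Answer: $- \frac{2 \sqrt{310}}{3} \approx -11.738$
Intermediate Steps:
$G = 1$ ($G = \frac{2 + 2}{4} = \frac{1}{4} \cdot 4 = 1$)
$p = \frac{\sqrt{310}}{3}$ ($p = \frac{\sqrt{-9 + 319}}{3} = \frac{\sqrt{310}}{3} \approx 5.8689$)
$p \left(f{\left(-3,G \right)} + C{\left(1 \right)}\right) = \frac{\sqrt{310}}{3} \left(-3 + 1^{2}\right) = \frac{\sqrt{310}}{3} \left(-3 + 1\right) = \frac{\sqrt{310}}{3} \left(-2\right) = - \frac{2 \sqrt{310}}{3}$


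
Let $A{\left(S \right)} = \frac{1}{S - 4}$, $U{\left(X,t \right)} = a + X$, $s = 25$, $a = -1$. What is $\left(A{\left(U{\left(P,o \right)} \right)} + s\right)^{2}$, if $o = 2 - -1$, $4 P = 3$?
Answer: $\frac{177241}{289} \approx 613.29$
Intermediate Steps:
$P = \frac{3}{4}$ ($P = \frac{1}{4} \cdot 3 = \frac{3}{4} \approx 0.75$)
$o = 3$ ($o = 2 + 1 = 3$)
$U{\left(X,t \right)} = -1 + X$
$A{\left(S \right)} = \frac{1}{-4 + S}$
$\left(A{\left(U{\left(P,o \right)} \right)} + s\right)^{2} = \left(\frac{1}{-4 + \left(-1 + \frac{3}{4}\right)} + 25\right)^{2} = \left(\frac{1}{-4 - \frac{1}{4}} + 25\right)^{2} = \left(\frac{1}{- \frac{17}{4}} + 25\right)^{2} = \left(- \frac{4}{17} + 25\right)^{2} = \left(\frac{421}{17}\right)^{2} = \frac{177241}{289}$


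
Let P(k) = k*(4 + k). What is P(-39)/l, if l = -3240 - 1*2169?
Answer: -455/1803 ≈ -0.25236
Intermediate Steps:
l = -5409 (l = -3240 - 2169 = -5409)
P(-39)/l = -39*(4 - 39)/(-5409) = -39*(-35)*(-1/5409) = 1365*(-1/5409) = -455/1803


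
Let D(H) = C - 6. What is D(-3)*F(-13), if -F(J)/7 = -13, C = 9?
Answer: 273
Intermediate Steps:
F(J) = 91 (F(J) = -7*(-13) = 91)
D(H) = 3 (D(H) = 9 - 6 = 3)
D(-3)*F(-13) = 3*91 = 273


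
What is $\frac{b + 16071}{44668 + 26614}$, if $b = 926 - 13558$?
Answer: $\frac{3439}{71282} \approx 0.048245$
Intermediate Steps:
$b = -12632$
$\frac{b + 16071}{44668 + 26614} = \frac{-12632 + 16071}{44668 + 26614} = \frac{3439}{71282}$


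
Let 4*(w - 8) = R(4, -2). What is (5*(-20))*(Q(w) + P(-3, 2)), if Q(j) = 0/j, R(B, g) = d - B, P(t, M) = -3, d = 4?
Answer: 300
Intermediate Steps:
R(B, g) = 4 - B
w = 8 (w = 8 + (4 - 1*4)/4 = 8 + (4 - 4)/4 = 8 + (1/4)*0 = 8 + 0 = 8)
Q(j) = 0
(5*(-20))*(Q(w) + P(-3, 2)) = (5*(-20))*(0 - 3) = -100*(-3) = 300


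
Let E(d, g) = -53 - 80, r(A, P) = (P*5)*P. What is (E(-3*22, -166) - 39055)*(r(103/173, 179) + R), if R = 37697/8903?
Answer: -55895522116656/8903 ≈ -6.2783e+9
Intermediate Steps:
R = 37697/8903 (R = 37697*(1/8903) = 37697/8903 ≈ 4.2342)
r(A, P) = 5*P**2 (r(A, P) = (5*P)*P = 5*P**2)
E(d, g) = -133
(E(-3*22, -166) - 39055)*(r(103/173, 179) + R) = (-133 - 39055)*(5*179**2 + 37697/8903) = -39188*(5*32041 + 37697/8903) = -39188*(160205 + 37697/8903) = -39188*1426342812/8903 = -55895522116656/8903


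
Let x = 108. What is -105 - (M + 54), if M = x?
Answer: -267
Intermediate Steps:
M = 108
-105 - (M + 54) = -105 - (108 + 54) = -105 - 1*162 = -105 - 162 = -267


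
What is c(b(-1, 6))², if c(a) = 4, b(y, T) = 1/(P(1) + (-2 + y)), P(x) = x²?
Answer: 16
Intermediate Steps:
b(y, T) = 1/(-1 + y) (b(y, T) = 1/(1² + (-2 + y)) = 1/(1 + (-2 + y)) = 1/(-1 + y))
c(b(-1, 6))² = 4² = 16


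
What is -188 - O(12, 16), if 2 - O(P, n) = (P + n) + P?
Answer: -150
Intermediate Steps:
O(P, n) = 2 - n - 2*P (O(P, n) = 2 - ((P + n) + P) = 2 - (n + 2*P) = 2 + (-n - 2*P) = 2 - n - 2*P)
-188 - O(12, 16) = -188 - (2 - 1*16 - 2*12) = -188 - (2 - 16 - 24) = -188 - 1*(-38) = -188 + 38 = -150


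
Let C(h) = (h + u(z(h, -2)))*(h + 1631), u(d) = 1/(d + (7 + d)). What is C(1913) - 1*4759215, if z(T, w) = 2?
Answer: 22228571/11 ≈ 2.0208e+6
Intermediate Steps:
u(d) = 1/(7 + 2*d)
C(h) = (1631 + h)*(1/11 + h) (C(h) = (h + 1/(7 + 2*2))*(h + 1631) = (h + 1/(7 + 4))*(1631 + h) = (h + 1/11)*(1631 + h) = (1/11 + h)*(1631 + h) = (1631 + h)*(1/11 + h))
C(1913) - 1*4759215 = (1631/11 + 1913**2 + (17942/11)*1913) - 1*4759215 = (1631/11 + 3659569 + 34323046/11) - 4759215 = 74579936/11 - 4759215 = 22228571/11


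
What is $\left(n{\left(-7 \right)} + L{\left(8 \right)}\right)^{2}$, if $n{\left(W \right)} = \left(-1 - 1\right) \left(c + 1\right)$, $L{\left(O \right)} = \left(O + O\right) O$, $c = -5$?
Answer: $18496$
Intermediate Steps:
$L{\left(O \right)} = 2 O^{2}$ ($L{\left(O \right)} = 2 O O = 2 O^{2}$)
$n{\left(W \right)} = 8$ ($n{\left(W \right)} = \left(-1 - 1\right) \left(-5 + 1\right) = \left(-2\right) \left(-4\right) = 8$)
$\left(n{\left(-7 \right)} + L{\left(8 \right)}\right)^{2} = \left(8 + 2 \cdot 8^{2}\right)^{2} = \left(8 + 2 \cdot 64\right)^{2} = \left(8 + 128\right)^{2} = 136^{2} = 18496$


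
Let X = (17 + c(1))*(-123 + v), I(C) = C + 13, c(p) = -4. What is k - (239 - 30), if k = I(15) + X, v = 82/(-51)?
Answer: -91846/51 ≈ -1800.9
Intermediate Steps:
v = -82/51 (v = 82*(-1/51) = -82/51 ≈ -1.6078)
I(C) = 13 + C
X = -82615/51 (X = (17 - 4)*(-123 - 82/51) = 13*(-6355/51) = -82615/51 ≈ -1619.9)
k = -81187/51 (k = (13 + 15) - 82615/51 = 28 - 82615/51 = -81187/51 ≈ -1591.9)
k - (239 - 30) = -81187/51 - (239 - 30) = -81187/51 - 1*209 = -81187/51 - 209 = -91846/51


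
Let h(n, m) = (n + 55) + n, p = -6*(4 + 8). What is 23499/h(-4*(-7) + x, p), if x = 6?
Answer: 7833/41 ≈ 191.05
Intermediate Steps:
p = -72 (p = -6*12 = -72)
h(n, m) = 55 + 2*n (h(n, m) = (55 + n) + n = 55 + 2*n)
23499/h(-4*(-7) + x, p) = 23499/(55 + 2*(-4*(-7) + 6)) = 23499/(55 + 2*(28 + 6)) = 23499/(55 + 2*34) = 23499/(55 + 68) = 23499/123 = 23499*(1/123) = 7833/41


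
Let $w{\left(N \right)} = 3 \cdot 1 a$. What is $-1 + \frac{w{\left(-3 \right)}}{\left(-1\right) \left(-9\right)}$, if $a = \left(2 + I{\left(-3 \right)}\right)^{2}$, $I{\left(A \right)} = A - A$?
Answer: $\frac{1}{3} \approx 0.33333$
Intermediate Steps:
$I{\left(A \right)} = 0$
$a = 4$ ($a = \left(2 + 0\right)^{2} = 2^{2} = 4$)
$w{\left(N \right)} = 12$ ($w{\left(N \right)} = 3 \cdot 1 \cdot 4 = 3 \cdot 4 = 12$)
$-1 + \frac{w{\left(-3 \right)}}{\left(-1\right) \left(-9\right)} = -1 + \frac{12}{\left(-1\right) \left(-9\right)} = -1 + \frac{12}{9} = -1 + 12 \cdot \frac{1}{9} = -1 + \frac{4}{3} = \frac{1}{3}$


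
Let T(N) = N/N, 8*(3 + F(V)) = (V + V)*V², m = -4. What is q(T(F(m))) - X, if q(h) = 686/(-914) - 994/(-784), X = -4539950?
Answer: 116186413639/25592 ≈ 4.5400e+6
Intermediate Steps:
F(V) = -3 + V³/4 (F(V) = -3 + ((V + V)*V²)/8 = -3 + ((2*V)*V²)/8 = -3 + (2*V³)/8 = -3 + V³/4)
T(N) = 1
q(h) = 13239/25592 (q(h) = 686*(-1/914) - 994*(-1/784) = -343/457 + 71/56 = 13239/25592)
q(T(F(m))) - X = 13239/25592 - 1*(-4539950) = 13239/25592 + 4539950 = 116186413639/25592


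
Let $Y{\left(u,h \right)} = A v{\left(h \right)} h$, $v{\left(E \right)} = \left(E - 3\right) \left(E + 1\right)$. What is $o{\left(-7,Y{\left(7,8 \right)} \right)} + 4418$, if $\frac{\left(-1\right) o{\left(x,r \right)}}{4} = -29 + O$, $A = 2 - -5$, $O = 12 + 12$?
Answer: $4438$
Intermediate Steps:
$v{\left(E \right)} = \left(1 + E\right) \left(-3 + E\right)$ ($v{\left(E \right)} = \left(-3 + E\right) \left(1 + E\right) = \left(1 + E\right) \left(-3 + E\right)$)
$O = 24$
$A = 7$ ($A = 2 + 5 = 7$)
$Y{\left(u,h \right)} = h \left(-21 - 14 h + 7 h^{2}\right)$ ($Y{\left(u,h \right)} = 7 \left(-3 + h^{2} - 2 h\right) h = \left(-21 - 14 h + 7 h^{2}\right) h = h \left(-21 - 14 h + 7 h^{2}\right)$)
$o{\left(x,r \right)} = 20$ ($o{\left(x,r \right)} = - 4 \left(-29 + 24\right) = \left(-4\right) \left(-5\right) = 20$)
$o{\left(-7,Y{\left(7,8 \right)} \right)} + 4418 = 20 + 4418 = 4438$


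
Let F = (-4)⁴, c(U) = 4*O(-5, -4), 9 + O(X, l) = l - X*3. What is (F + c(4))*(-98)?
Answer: -25872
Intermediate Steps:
O(X, l) = -9 + l - 3*X (O(X, l) = -9 + (l - X*3) = -9 + (l - 3*X) = -9 + l - 3*X)
c(U) = 8 (c(U) = 4*(-9 - 4 - 3*(-5)) = 4*(-9 - 4 + 15) = 4*2 = 8)
F = 256
(F + c(4))*(-98) = (256 + 8)*(-98) = 264*(-98) = -25872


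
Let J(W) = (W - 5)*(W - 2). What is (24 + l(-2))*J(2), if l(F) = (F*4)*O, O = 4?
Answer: 0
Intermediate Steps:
l(F) = 16*F (l(F) = (F*4)*4 = (4*F)*4 = 16*F)
J(W) = (-5 + W)*(-2 + W)
(24 + l(-2))*J(2) = (24 + 16*(-2))*(10 + 2² - 7*2) = (24 - 32)*(10 + 4 - 14) = -8*0 = 0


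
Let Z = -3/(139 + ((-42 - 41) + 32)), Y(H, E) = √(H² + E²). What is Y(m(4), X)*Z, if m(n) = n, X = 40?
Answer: -3*√101/22 ≈ -1.3704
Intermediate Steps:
Y(H, E) = √(E² + H²)
Z = -3/88 (Z = -3/(139 + (-83 + 32)) = -3/(139 - 51) = -3/88 ≈ -0.034091)
Y(m(4), X)*Z = √(40² + 4²)*(-3/88) = √(1600 + 16)*(-3/88) = √1616*(-3/88) = (4*√101)*(-3/88) = -3*√101/22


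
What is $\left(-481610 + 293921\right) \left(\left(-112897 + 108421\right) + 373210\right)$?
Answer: $-69207315726$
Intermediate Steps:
$\left(-481610 + 293921\right) \left(\left(-112897 + 108421\right) + 373210\right) = - 187689 \left(-4476 + 373210\right) = \left(-187689\right) 368734 = -69207315726$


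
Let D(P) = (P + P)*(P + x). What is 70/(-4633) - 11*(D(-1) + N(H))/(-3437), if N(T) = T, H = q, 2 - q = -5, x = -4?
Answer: 625781/15923621 ≈ 0.039299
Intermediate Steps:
q = 7 (q = 2 - 1*(-5) = 2 + 5 = 7)
H = 7
D(P) = 2*P*(-4 + P) (D(P) = (P + P)*(P - 4) = (2*P)*(-4 + P) = 2*P*(-4 + P))
70/(-4633) - 11*(D(-1) + N(H))/(-3437) = 70/(-4633) - 11*(2*(-1)*(-4 - 1) + 7)/(-3437) = 70*(-1/4633) - 11*(2*(-1)*(-5) + 7)*(-1/3437) = -70/4633 - 11*(10 + 7)*(-1/3437) = -70/4633 - 11*17*(-1/3437) = -70/4633 - 187*(-1/3437) = -70/4633 + 187/3437 = 625781/15923621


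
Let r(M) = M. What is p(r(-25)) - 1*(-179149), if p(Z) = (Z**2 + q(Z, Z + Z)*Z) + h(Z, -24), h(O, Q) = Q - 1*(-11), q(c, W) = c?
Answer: 180386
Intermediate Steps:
h(O, Q) = 11 + Q (h(O, Q) = Q + 11 = 11 + Q)
p(Z) = -13 + 2*Z**2 (p(Z) = (Z**2 + Z*Z) + (11 - 24) = (Z**2 + Z**2) - 13 = 2*Z**2 - 13 = -13 + 2*Z**2)
p(r(-25)) - 1*(-179149) = (-13 + 2*(-25)**2) - 1*(-179149) = (-13 + 2*625) + 179149 = (-13 + 1250) + 179149 = 1237 + 179149 = 180386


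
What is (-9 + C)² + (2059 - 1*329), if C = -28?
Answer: 3099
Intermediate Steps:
(-9 + C)² + (2059 - 1*329) = (-9 - 28)² + (2059 - 1*329) = (-37)² + (2059 - 329) = 1369 + 1730 = 3099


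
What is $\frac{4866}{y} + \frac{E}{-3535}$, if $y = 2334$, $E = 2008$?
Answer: $\frac{2085773}{1375115} \approx 1.5168$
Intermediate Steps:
$\frac{4866}{y} + \frac{E}{-3535} = \frac{4866}{2334} + \frac{2008}{-3535} = 4866 \cdot \frac{1}{2334} + 2008 \left(- \frac{1}{3535}\right) = \frac{811}{389} - \frac{2008}{3535} = \frac{2085773}{1375115}$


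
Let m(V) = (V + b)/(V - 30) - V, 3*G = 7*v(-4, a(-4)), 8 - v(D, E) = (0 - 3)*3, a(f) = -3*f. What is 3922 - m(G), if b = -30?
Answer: 11882/3 ≈ 3960.7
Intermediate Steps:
v(D, E) = 17 (v(D, E) = 8 - (0 - 3)*3 = 8 - (-3)*3 = 8 - 1*(-9) = 8 + 9 = 17)
G = 119/3 (G = (7*17)/3 = (1/3)*119 = 119/3 ≈ 39.667)
m(V) = 1 - V (m(V) = (V - 30)/(V - 30) - V = (-30 + V)/(-30 + V) - V = 1 - V)
3922 - m(G) = 3922 - (1 - 1*119/3) = 3922 - (1 - 119/3) = 3922 - 1*(-116/3) = 3922 + 116/3 = 11882/3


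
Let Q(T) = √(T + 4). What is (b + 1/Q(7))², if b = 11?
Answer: (121 + √11)²/121 ≈ 127.72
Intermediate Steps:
Q(T) = √(4 + T)
(b + 1/Q(7))² = (11 + 1/(√(4 + 7)))² = (11 + 1/(√11))² = (11 + √11/11)²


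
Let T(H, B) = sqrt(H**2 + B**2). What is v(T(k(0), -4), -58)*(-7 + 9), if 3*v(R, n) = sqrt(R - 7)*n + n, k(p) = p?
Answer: -116/3 - 116*I*sqrt(3)/3 ≈ -38.667 - 66.973*I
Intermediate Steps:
T(H, B) = sqrt(B**2 + H**2)
v(R, n) = n/3 + n*sqrt(-7 + R)/3 (v(R, n) = (sqrt(R - 7)*n + n)/3 = (sqrt(-7 + R)*n + n)/3 = (n*sqrt(-7 + R) + n)/3 = (n + n*sqrt(-7 + R))/3 = n/3 + n*sqrt(-7 + R)/3)
v(T(k(0), -4), -58)*(-7 + 9) = ((1/3)*(-58)*(1 + sqrt(-7 + sqrt((-4)**2 + 0**2))))*(-7 + 9) = ((1/3)*(-58)*(1 + sqrt(-7 + sqrt(16 + 0))))*2 = ((1/3)*(-58)*(1 + sqrt(-7 + sqrt(16))))*2 = ((1/3)*(-58)*(1 + sqrt(-7 + 4)))*2 = ((1/3)*(-58)*(1 + sqrt(-3)))*2 = ((1/3)*(-58)*(1 + I*sqrt(3)))*2 = (-58/3 - 58*I*sqrt(3)/3)*2 = -116/3 - 116*I*sqrt(3)/3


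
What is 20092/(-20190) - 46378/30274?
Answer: -386159257/152808015 ≈ -2.5271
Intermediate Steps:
20092/(-20190) - 46378/30274 = 20092*(-1/20190) - 46378*1/30274 = -10046/10095 - 23189/15137 = -386159257/152808015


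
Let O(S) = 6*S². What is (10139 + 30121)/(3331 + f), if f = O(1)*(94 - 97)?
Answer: 40260/3313 ≈ 12.152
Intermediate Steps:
f = -18 (f = (6*1²)*(94 - 97) = (6*1)*(-3) = 6*(-3) = -18)
(10139 + 30121)/(3331 + f) = (10139 + 30121)/(3331 - 18) = 40260/3313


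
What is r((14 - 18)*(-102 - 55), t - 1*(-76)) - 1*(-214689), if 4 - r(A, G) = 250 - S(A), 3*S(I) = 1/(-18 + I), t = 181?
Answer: 392430691/1830 ≈ 2.1444e+5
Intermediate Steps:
S(I) = 1/(3*(-18 + I))
r(A, G) = -246 + 1/(3*(-18 + A)) (r(A, G) = 4 - (250 - 1/(3*(-18 + A))) = 4 + (-250 + 1/(3*(-18 + A))) = -246 + 1/(3*(-18 + A)))
r((14 - 18)*(-102 - 55), t - 1*(-76)) - 1*(-214689) = (13285 - 738*(14 - 18)*(-102 - 55))/(3*(-18 + (14 - 18)*(-102 - 55))) - 1*(-214689) = (13285 - (-2952)*(-157))/(3*(-18 - 4*(-157))) + 214689 = (13285 - 738*628)/(3*(-18 + 628)) + 214689 = (⅓)*(13285 - 463464)/610 + 214689 = (⅓)*(1/610)*(-450179) + 214689 = -450179/1830 + 214689 = 392430691/1830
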